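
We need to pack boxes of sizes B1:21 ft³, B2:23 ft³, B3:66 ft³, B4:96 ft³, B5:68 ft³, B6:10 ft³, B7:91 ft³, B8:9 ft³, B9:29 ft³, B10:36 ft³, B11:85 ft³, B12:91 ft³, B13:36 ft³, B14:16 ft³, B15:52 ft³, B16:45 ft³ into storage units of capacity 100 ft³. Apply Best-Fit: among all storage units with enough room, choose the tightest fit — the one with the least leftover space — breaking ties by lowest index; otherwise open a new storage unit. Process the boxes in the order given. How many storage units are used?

9 storage units

B1 (21 ft³) → storage unit 1 (remaining 79 ft³)
B2 (23 ft³) → storage unit 1 (remaining 56 ft³)
B3 (66 ft³) → storage unit 2 (remaining 34 ft³)
B4 (96 ft³) → storage unit 3 (remaining 4 ft³)
B5 (68 ft³) → storage unit 4 (remaining 32 ft³)
B6 (10 ft³) → storage unit 4 (remaining 22 ft³)
B7 (91 ft³) → storage unit 5 (remaining 9 ft³)
B8 (9 ft³) → storage unit 5 (remaining 0 ft³)
B9 (29 ft³) → storage unit 2 (remaining 5 ft³)
B10 (36 ft³) → storage unit 1 (remaining 20 ft³)
B11 (85 ft³) → storage unit 6 (remaining 15 ft³)
B12 (91 ft³) → storage unit 7 (remaining 9 ft³)
B13 (36 ft³) → storage unit 8 (remaining 64 ft³)
B14 (16 ft³) → storage unit 1 (remaining 4 ft³)
B15 (52 ft³) → storage unit 8 (remaining 12 ft³)
B16 (45 ft³) → storage unit 9 (remaining 55 ft³)
Final storage units: [21,23,36,16] [66,29] [96] [68,10] [91,9] [85] [91] [36,52] [45].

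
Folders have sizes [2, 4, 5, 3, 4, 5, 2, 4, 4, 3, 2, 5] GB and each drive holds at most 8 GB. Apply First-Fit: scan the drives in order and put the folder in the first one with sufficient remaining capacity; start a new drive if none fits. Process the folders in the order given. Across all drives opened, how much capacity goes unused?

drive 1: place 2 GB, 6 GB left
drive 1: place 4 GB, 2 GB left
drive 2: place 5 GB, 3 GB left
drive 2: place 3 GB, 0 GB left
drive 3: place 4 GB, 4 GB left
drive 4: place 5 GB, 3 GB left
drive 1: place 2 GB, 0 GB left
drive 3: place 4 GB, 0 GB left
drive 5: place 4 GB, 4 GB left
drive 4: place 3 GB, 0 GB left
drive 5: place 2 GB, 2 GB left
drive 6: place 5 GB, 3 GB left
6 drives × 8 GB = 48 GB; used 43 GB; unused 5 GB.

5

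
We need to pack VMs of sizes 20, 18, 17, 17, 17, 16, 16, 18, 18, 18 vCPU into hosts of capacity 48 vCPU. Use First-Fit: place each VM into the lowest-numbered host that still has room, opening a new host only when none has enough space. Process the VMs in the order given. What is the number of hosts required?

Put 20 vCPU in host 1; 28 vCPU remain.
Put 18 vCPU in host 1; 10 vCPU remain.
Put 17 vCPU in host 2; 31 vCPU remain.
Put 17 vCPU in host 2; 14 vCPU remain.
Put 17 vCPU in host 3; 31 vCPU remain.
Put 16 vCPU in host 3; 15 vCPU remain.
Put 16 vCPU in host 4; 32 vCPU remain.
Put 18 vCPU in host 4; 14 vCPU remain.
Put 18 vCPU in host 5; 30 vCPU remain.
Put 18 vCPU in host 5; 12 vCPU remain.

5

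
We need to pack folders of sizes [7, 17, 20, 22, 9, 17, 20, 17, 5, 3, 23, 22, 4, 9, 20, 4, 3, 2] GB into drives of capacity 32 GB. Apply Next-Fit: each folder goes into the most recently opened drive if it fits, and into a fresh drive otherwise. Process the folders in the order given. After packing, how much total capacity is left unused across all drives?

Put 7 GB in drive 1; 25 GB remain.
Put 17 GB in drive 1; 8 GB remain.
Put 20 GB in drive 2; 12 GB remain.
Put 22 GB in drive 3; 10 GB remain.
Put 9 GB in drive 3; 1 GB remain.
Put 17 GB in drive 4; 15 GB remain.
Put 20 GB in drive 5; 12 GB remain.
Put 17 GB in drive 6; 15 GB remain.
Put 5 GB in drive 6; 10 GB remain.
Put 3 GB in drive 6; 7 GB remain.
Put 23 GB in drive 7; 9 GB remain.
Put 22 GB in drive 8; 10 GB remain.
Put 4 GB in drive 8; 6 GB remain.
Put 9 GB in drive 9; 23 GB remain.
Put 20 GB in drive 9; 3 GB remain.
Put 4 GB in drive 10; 28 GB remain.
Put 3 GB in drive 10; 25 GB remain.
Put 2 GB in drive 10; 23 GB remain.
10 drives × 32 GB = 320 GB; used 224 GB; unused 96 GB.

96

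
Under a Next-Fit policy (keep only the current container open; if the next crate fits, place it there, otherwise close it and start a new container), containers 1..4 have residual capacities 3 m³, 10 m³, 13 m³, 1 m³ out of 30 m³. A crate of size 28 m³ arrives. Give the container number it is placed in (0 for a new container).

Next-Fit only looks at container 4, which has 1 m³ free.
28 m³ does not fit, so a new container is opened.

0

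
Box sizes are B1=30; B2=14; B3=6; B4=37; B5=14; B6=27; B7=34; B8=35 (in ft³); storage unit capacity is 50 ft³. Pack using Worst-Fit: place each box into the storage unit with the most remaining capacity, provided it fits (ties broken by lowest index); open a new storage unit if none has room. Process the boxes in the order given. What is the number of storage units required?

5

storage unit 1: place B1 (30 ft³), 20 ft³ left
storage unit 1: place B2 (14 ft³), 6 ft³ left
storage unit 1: place B3 (6 ft³), 0 ft³ left
storage unit 2: place B4 (37 ft³), 13 ft³ left
storage unit 3: place B5 (14 ft³), 36 ft³ left
storage unit 3: place B6 (27 ft³), 9 ft³ left
storage unit 4: place B7 (34 ft³), 16 ft³ left
storage unit 5: place B8 (35 ft³), 15 ft³ left
Final storage units: [30,14,6] [37] [14,27] [34] [35].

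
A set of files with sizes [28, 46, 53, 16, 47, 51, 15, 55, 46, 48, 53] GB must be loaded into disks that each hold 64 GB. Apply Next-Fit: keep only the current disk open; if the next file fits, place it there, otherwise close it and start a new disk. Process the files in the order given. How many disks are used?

disk 1: place 28 GB, 36 GB left
disk 2: place 46 GB, 18 GB left
disk 3: place 53 GB, 11 GB left
disk 4: place 16 GB, 48 GB left
disk 4: place 47 GB, 1 GB left
disk 5: place 51 GB, 13 GB left
disk 6: place 15 GB, 49 GB left
disk 7: place 55 GB, 9 GB left
disk 8: place 46 GB, 18 GB left
disk 9: place 48 GB, 16 GB left
disk 10: place 53 GB, 11 GB left
Final disks: [28] [46] [53] [16,47] [51] [15] [55] [46] [48] [53].

10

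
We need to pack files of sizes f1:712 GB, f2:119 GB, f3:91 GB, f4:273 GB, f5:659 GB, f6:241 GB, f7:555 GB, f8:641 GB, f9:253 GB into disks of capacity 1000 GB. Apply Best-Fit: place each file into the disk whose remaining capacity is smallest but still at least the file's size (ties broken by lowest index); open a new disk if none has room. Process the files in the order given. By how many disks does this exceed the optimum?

Best-Fit: [712,119,91] [273,659] [241,555] [641,253] → 4 disks.
Total size 3544 GB; any packing needs at least ⌈3544/1000⌉ = 4 disks.
So 4 is already optimal.

0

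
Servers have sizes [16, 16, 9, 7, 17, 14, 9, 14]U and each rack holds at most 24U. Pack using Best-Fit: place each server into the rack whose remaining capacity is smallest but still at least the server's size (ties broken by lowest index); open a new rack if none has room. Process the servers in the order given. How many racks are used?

Put 16U in rack 1; 8U remain.
Put 16U in rack 2; 8U remain.
Put 9U in rack 3; 15U remain.
Put 7U in rack 1; 1U remain.
Put 17U in rack 4; 7U remain.
Put 14U in rack 3; 1U remain.
Put 9U in rack 5; 15U remain.
Put 14U in rack 5; 1U remain.
Final racks: [16,7] [16] [9,14] [17] [9,14].

5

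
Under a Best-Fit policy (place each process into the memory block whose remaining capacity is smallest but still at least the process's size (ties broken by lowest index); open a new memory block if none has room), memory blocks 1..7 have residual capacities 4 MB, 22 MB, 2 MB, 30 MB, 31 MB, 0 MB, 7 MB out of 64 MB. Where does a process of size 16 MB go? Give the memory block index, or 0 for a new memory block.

Memory blocks with room: memory block 2 (22 MB), memory block 4 (30 MB), memory block 5 (31 MB).
Tightest fit is memory block 2 with 22 MB free.

2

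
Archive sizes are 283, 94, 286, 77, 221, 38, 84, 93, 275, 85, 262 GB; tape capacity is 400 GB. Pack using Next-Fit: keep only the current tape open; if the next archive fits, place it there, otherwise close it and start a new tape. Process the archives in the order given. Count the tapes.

283 GB → tape 1 (remaining 117 GB)
94 GB → tape 1 (remaining 23 GB)
286 GB → tape 2 (remaining 114 GB)
77 GB → tape 2 (remaining 37 GB)
221 GB → tape 3 (remaining 179 GB)
38 GB → tape 3 (remaining 141 GB)
84 GB → tape 3 (remaining 57 GB)
93 GB → tape 4 (remaining 307 GB)
275 GB → tape 4 (remaining 32 GB)
85 GB → tape 5 (remaining 315 GB)
262 GB → tape 5 (remaining 53 GB)

5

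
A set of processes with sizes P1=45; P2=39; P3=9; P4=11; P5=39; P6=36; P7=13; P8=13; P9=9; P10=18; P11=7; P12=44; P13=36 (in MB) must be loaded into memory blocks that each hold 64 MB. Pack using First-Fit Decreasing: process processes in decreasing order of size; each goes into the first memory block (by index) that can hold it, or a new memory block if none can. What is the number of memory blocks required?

6 memory blocks

Sorted descending: 45, 44, 39, 39, 36, 36, 18, 13, 13, 11, 9, 9, 7.
memory block 1: place 45 MB, 19 MB left
memory block 2: place 44 MB, 20 MB left
memory block 3: place 39 MB, 25 MB left
memory block 4: place 39 MB, 25 MB left
memory block 5: place 36 MB, 28 MB left
memory block 6: place 36 MB, 28 MB left
memory block 1: place 18 MB, 1 MB left
memory block 2: place 13 MB, 7 MB left
memory block 3: place 13 MB, 12 MB left
memory block 3: place 11 MB, 1 MB left
memory block 4: place 9 MB, 16 MB left
memory block 4: place 9 MB, 7 MB left
memory block 2: place 7 MB, 0 MB left
Final memory blocks: [45,18] [44,13,7] [39,13,11] [39,9,9] [36] [36].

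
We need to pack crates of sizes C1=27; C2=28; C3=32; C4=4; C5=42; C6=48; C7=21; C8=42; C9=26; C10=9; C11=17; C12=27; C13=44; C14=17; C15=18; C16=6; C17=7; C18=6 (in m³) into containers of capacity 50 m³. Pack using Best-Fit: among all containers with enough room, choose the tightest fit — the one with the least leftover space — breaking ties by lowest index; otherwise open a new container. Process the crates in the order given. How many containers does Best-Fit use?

container 1: place C1 (27 m³), 23 m³ left
container 2: place C2 (28 m³), 22 m³ left
container 3: place C3 (32 m³), 18 m³ left
container 3: place C4 (4 m³), 14 m³ left
container 4: place C5 (42 m³), 8 m³ left
container 5: place C6 (48 m³), 2 m³ left
container 2: place C7 (21 m³), 1 m³ left
container 6: place C8 (42 m³), 8 m³ left
container 7: place C9 (26 m³), 24 m³ left
container 3: place C10 (9 m³), 5 m³ left
container 1: place C11 (17 m³), 6 m³ left
container 8: place C12 (27 m³), 23 m³ left
container 9: place C13 (44 m³), 6 m³ left
container 8: place C14 (17 m³), 6 m³ left
container 7: place C15 (18 m³), 6 m³ left
container 1: place C16 (6 m³), 0 m³ left
container 4: place C17 (7 m³), 1 m³ left
container 7: place C18 (6 m³), 0 m³ left

9 containers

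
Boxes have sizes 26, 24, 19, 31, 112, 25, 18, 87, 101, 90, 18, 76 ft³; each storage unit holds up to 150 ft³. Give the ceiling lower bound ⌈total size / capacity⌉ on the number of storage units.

Total size = 26 + 24 + 19 + 31 + 112 + 25 + 18 + 87 + 101 + 90 + 18 + 76 = 627 ft³.
⌈627 / 150⌉ = 5.

5 storage units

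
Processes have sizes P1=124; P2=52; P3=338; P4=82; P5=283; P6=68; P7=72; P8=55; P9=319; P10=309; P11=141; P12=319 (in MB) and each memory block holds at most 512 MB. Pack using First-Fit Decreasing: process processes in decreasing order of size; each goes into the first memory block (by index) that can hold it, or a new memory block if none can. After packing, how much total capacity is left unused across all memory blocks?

398

Sorted descending: 338, 319, 319, 309, 283, 141, 124, 82, 72, 68, 55, 52.
338 MB → memory block 1 (remaining 174 MB)
319 MB → memory block 2 (remaining 193 MB)
319 MB → memory block 3 (remaining 193 MB)
309 MB → memory block 4 (remaining 203 MB)
283 MB → memory block 5 (remaining 229 MB)
141 MB → memory block 1 (remaining 33 MB)
124 MB → memory block 2 (remaining 69 MB)
82 MB → memory block 3 (remaining 111 MB)
72 MB → memory block 3 (remaining 39 MB)
68 MB → memory block 2 (remaining 1 MB)
55 MB → memory block 4 (remaining 148 MB)
52 MB → memory block 4 (remaining 96 MB)
5 memory blocks × 512 MB = 2560 MB; used 2162 MB; unused 398 MB.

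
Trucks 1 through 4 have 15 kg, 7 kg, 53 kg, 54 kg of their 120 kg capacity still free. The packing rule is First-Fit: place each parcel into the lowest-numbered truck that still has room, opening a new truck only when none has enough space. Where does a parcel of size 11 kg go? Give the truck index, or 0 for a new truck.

Trucks with room: truck 1 (15 kg), truck 3 (53 kg), truck 4 (54 kg).
The first with room is truck 1.

1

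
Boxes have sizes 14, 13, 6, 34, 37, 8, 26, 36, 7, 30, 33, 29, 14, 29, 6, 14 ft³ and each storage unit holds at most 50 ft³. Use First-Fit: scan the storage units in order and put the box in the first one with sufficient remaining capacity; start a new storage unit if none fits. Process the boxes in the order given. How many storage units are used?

9 storage units

14 ft³ → storage unit 1 (remaining 36 ft³)
13 ft³ → storage unit 1 (remaining 23 ft³)
6 ft³ → storage unit 1 (remaining 17 ft³)
34 ft³ → storage unit 2 (remaining 16 ft³)
37 ft³ → storage unit 3 (remaining 13 ft³)
8 ft³ → storage unit 1 (remaining 9 ft³)
26 ft³ → storage unit 4 (remaining 24 ft³)
36 ft³ → storage unit 5 (remaining 14 ft³)
7 ft³ → storage unit 1 (remaining 2 ft³)
30 ft³ → storage unit 6 (remaining 20 ft³)
33 ft³ → storage unit 7 (remaining 17 ft³)
29 ft³ → storage unit 8 (remaining 21 ft³)
14 ft³ → storage unit 2 (remaining 2 ft³)
29 ft³ → storage unit 9 (remaining 21 ft³)
6 ft³ → storage unit 3 (remaining 7 ft³)
14 ft³ → storage unit 4 (remaining 10 ft³)
Final storage units: [14,13,6,8,7] [34,14] [37,6] [26,14] [36] [30] [33] [29] [29].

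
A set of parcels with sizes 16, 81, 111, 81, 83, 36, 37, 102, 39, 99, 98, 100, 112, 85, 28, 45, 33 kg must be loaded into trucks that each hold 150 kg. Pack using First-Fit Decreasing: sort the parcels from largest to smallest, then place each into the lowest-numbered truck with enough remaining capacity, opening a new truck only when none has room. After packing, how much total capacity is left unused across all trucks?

314

Sorted descending: 112, 111, 102, 100, 99, 98, 85, 83, 81, 81, 45, 39, 37, 36, 33, 28, 16.
truck 1: place 112 kg, 38 kg left
truck 2: place 111 kg, 39 kg left
truck 3: place 102 kg, 48 kg left
truck 4: place 100 kg, 50 kg left
truck 5: place 99 kg, 51 kg left
truck 6: place 98 kg, 52 kg left
truck 7: place 85 kg, 65 kg left
truck 8: place 83 kg, 67 kg left
truck 9: place 81 kg, 69 kg left
truck 10: place 81 kg, 69 kg left
truck 3: place 45 kg, 3 kg left
truck 2: place 39 kg, 0 kg left
truck 1: place 37 kg, 1 kg left
truck 4: place 36 kg, 14 kg left
truck 5: place 33 kg, 18 kg left
truck 6: place 28 kg, 24 kg left
truck 5: place 16 kg, 2 kg left
10 trucks × 150 kg = 1500 kg; used 1186 kg; unused 314 kg.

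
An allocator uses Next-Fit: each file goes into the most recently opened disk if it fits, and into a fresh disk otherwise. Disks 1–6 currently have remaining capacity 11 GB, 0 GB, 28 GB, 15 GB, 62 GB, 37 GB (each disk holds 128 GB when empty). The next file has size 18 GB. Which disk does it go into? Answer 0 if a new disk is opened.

Next-Fit only looks at disk 6, which has 37 GB free.
18 GB fits there.

6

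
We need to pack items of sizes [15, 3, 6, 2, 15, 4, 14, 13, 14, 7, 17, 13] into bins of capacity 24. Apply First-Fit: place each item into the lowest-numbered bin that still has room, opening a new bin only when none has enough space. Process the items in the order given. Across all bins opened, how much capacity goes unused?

Put 15 in bin 1; 9 remain.
Put 3 in bin 1; 6 remain.
Put 6 in bin 1; 0 remain.
Put 2 in bin 2; 22 remain.
Put 15 in bin 2; 7 remain.
Put 4 in bin 2; 3 remain.
Put 14 in bin 3; 10 remain.
Put 13 in bin 4; 11 remain.
Put 14 in bin 5; 10 remain.
Put 7 in bin 3; 3 remain.
Put 17 in bin 6; 7 remain.
Put 13 in bin 7; 11 remain.
7 bins × 24 = 168; used 123; unused 45.

45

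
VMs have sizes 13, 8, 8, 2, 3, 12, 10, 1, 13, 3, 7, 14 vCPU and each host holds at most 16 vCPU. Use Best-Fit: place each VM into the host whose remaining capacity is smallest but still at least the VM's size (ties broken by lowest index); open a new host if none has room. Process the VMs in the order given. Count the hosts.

7

host 1: place 13 vCPU, 3 vCPU left
host 2: place 8 vCPU, 8 vCPU left
host 2: place 8 vCPU, 0 vCPU left
host 1: place 2 vCPU, 1 vCPU left
host 3: place 3 vCPU, 13 vCPU left
host 3: place 12 vCPU, 1 vCPU left
host 4: place 10 vCPU, 6 vCPU left
host 1: place 1 vCPU, 0 vCPU left
host 5: place 13 vCPU, 3 vCPU left
host 5: place 3 vCPU, 0 vCPU left
host 6: place 7 vCPU, 9 vCPU left
host 7: place 14 vCPU, 2 vCPU left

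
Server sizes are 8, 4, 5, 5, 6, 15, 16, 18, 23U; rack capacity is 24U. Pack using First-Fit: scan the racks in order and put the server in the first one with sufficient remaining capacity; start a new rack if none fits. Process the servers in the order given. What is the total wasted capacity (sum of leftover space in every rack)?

20

8U → rack 1 (remaining 16U)
4U → rack 1 (remaining 12U)
5U → rack 1 (remaining 7U)
5U → rack 1 (remaining 2U)
6U → rack 2 (remaining 18U)
15U → rack 2 (remaining 3U)
16U → rack 3 (remaining 8U)
18U → rack 4 (remaining 6U)
23U → rack 5 (remaining 1U)
5 racks × 24U = 120U; used 100U; unused 20U.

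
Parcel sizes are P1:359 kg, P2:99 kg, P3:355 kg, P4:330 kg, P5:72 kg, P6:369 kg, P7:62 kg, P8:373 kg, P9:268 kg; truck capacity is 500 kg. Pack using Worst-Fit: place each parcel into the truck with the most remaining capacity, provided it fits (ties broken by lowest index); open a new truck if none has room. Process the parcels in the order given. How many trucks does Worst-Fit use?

Put P1 (359 kg) in truck 1; 141 kg remain.
Put P2 (99 kg) in truck 1; 42 kg remain.
Put P3 (355 kg) in truck 2; 145 kg remain.
Put P4 (330 kg) in truck 3; 170 kg remain.
Put P5 (72 kg) in truck 3; 98 kg remain.
Put P6 (369 kg) in truck 4; 131 kg remain.
Put P7 (62 kg) in truck 2; 83 kg remain.
Put P8 (373 kg) in truck 5; 127 kg remain.
Put P9 (268 kg) in truck 6; 232 kg remain.
Final trucks: [359,99] [355,62] [330,72] [369] [373] [268].

6 trucks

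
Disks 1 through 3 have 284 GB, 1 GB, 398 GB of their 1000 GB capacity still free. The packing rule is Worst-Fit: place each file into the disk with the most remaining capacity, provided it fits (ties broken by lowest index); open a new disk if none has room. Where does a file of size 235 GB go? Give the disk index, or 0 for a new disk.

Disks with room: disk 1 (284 GB), disk 3 (398 GB).
Most room is disk 3 with 398 GB free.

3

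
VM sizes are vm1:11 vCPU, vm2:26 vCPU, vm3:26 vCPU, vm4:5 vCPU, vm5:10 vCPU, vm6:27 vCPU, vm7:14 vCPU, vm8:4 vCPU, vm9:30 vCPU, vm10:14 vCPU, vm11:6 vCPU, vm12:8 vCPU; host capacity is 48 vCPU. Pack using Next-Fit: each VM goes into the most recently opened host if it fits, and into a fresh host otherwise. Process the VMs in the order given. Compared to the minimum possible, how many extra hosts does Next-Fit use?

Next-Fit: [11,26] [26,5,10] [27,14,4] [30,14] [6,8] → 5 hosts.
Total size 181 vCPU; any packing needs at least ⌈181/48⌉ = 4 hosts.
An optimal packing achieves that bound: [30,14,4] [27,14,6] [26,11,10] [26,8,5] → 4 hosts.
Excess: 5 − 4 = 1.

1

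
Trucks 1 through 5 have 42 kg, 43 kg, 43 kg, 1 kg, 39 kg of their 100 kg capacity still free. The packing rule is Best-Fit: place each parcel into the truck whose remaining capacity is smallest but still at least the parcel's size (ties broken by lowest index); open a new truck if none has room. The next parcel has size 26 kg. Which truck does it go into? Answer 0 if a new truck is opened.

Trucks with room: truck 1 (42 kg), truck 2 (43 kg), truck 3 (43 kg), truck 5 (39 kg).
Tightest fit is truck 5 with 39 kg free.

5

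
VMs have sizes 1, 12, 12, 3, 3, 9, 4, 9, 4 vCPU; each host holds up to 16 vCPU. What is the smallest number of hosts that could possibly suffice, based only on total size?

Total size = 1 + 12 + 12 + 3 + 3 + 9 + 4 + 9 + 4 = 57 vCPU.
⌈57 / 16⌉ = 4.

4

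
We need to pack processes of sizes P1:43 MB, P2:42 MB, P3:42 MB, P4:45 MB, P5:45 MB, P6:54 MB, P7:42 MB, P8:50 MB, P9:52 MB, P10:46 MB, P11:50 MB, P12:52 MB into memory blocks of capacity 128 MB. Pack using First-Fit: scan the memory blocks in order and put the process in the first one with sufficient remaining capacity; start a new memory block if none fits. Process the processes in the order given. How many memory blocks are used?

6 memory blocks

memory block 1: place P1 (43 MB), 85 MB left
memory block 1: place P2 (42 MB), 43 MB left
memory block 1: place P3 (42 MB), 1 MB left
memory block 2: place P4 (45 MB), 83 MB left
memory block 2: place P5 (45 MB), 38 MB left
memory block 3: place P6 (54 MB), 74 MB left
memory block 3: place P7 (42 MB), 32 MB left
memory block 4: place P8 (50 MB), 78 MB left
memory block 4: place P9 (52 MB), 26 MB left
memory block 5: place P10 (46 MB), 82 MB left
memory block 5: place P11 (50 MB), 32 MB left
memory block 6: place P12 (52 MB), 76 MB left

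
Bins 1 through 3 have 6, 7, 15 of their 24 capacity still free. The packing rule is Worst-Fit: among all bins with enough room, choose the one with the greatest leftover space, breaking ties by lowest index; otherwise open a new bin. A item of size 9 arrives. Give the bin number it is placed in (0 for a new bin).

3

Bins with room: bin 3 (15).
Most room is bin 3 with 15 free.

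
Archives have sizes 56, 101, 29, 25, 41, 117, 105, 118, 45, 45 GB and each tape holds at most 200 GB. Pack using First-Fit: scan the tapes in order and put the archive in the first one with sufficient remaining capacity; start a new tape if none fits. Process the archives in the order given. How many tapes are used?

4

56 GB → tape 1 (remaining 144 GB)
101 GB → tape 1 (remaining 43 GB)
29 GB → tape 1 (remaining 14 GB)
25 GB → tape 2 (remaining 175 GB)
41 GB → tape 2 (remaining 134 GB)
117 GB → tape 2 (remaining 17 GB)
105 GB → tape 3 (remaining 95 GB)
118 GB → tape 4 (remaining 82 GB)
45 GB → tape 3 (remaining 50 GB)
45 GB → tape 3 (remaining 5 GB)
Final tapes: [56,101,29] [25,41,117] [105,45,45] [118].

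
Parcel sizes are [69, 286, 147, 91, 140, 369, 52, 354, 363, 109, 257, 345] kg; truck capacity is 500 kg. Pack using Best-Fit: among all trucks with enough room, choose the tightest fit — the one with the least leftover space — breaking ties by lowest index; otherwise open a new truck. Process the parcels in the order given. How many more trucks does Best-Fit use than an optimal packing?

1

Best-Fit: [69,286,91,52] [147,140] [369,109] [354] [363] [257] [345] → 7 trucks.
Total size 2582 kg; any packing needs at least ⌈2582/500⌉ = 6 trucks.
An optimal packing achieves that bound: [369,109] [363,91] [354,140] [345,147] [286,69,52] [257] → 6 trucks.
Excess: 7 − 6 = 1.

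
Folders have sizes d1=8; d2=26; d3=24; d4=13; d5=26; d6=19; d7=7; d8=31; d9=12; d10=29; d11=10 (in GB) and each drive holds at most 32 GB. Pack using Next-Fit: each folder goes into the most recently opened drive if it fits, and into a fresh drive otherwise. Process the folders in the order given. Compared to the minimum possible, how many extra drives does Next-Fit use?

Next-Fit: [8] [26] [24] [13] [26] [19,7] [31] [12] [29] [10] → 10 drives.
Total size 205 GB; any packing needs at least ⌈205/32⌉ = 7 drives.
An optimal packing achieves that bound: [31] [29] [26] [26] [24,8] [19,13] [12,10,7] → 7 drives.
Excess: 10 − 7 = 3.

3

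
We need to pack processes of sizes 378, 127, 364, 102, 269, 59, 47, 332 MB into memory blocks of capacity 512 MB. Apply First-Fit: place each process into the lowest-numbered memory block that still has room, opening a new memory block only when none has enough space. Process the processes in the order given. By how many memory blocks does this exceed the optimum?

0

First-Fit: [378,127] [364,102] [269,59,47] [332] → 4 memory blocks.
Total size 1678 MB; any packing needs at least ⌈1678/512⌉ = 4 memory blocks.
So 4 is already optimal.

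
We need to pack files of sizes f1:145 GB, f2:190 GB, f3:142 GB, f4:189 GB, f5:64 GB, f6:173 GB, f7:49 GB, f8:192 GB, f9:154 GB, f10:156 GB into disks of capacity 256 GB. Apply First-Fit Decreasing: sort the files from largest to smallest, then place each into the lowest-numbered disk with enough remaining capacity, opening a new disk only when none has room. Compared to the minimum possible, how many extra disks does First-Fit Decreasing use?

First-Fit Decreasing: [192,64] [190,49] [189] [173] [156] [154] [145] [142] → 8 disks.
8 files exceed 128 GB (half the capacity), and no two of those can share a disk, so at least 8 disks are needed.
So 8 is already optimal.

0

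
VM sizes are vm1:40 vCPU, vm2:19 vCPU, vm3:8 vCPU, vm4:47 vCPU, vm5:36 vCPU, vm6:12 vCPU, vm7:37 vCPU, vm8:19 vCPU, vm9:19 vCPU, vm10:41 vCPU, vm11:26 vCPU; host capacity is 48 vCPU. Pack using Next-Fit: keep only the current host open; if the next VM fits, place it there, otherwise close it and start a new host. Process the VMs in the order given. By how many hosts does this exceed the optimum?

1

Next-Fit: [40] [19,8] [47] [36,12] [37] [19,19] [41] [26] → 8 hosts.
Total size 304 vCPU; any packing needs at least ⌈304/48⌉ = 7 hosts.
An optimal packing achieves that bound: [47] [41] [40,8] [37] [36,12] [26,19] [19,19] → 7 hosts.
Excess: 8 − 7 = 1.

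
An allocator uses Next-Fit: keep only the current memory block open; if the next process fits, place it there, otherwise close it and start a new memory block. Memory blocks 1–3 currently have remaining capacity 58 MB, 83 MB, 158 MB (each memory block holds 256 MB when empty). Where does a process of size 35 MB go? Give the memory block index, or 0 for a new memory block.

3

Next-Fit only looks at memory block 3, which has 158 MB free.
35 MB fits there.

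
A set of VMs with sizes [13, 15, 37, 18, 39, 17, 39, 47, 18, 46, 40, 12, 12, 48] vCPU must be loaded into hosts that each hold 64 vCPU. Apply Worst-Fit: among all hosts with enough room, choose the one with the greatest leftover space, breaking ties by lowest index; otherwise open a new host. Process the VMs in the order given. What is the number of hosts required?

13 vCPU → host 1 (remaining 51 vCPU)
15 vCPU → host 1 (remaining 36 vCPU)
37 vCPU → host 2 (remaining 27 vCPU)
18 vCPU → host 1 (remaining 18 vCPU)
39 vCPU → host 3 (remaining 25 vCPU)
17 vCPU → host 2 (remaining 10 vCPU)
39 vCPU → host 4 (remaining 25 vCPU)
47 vCPU → host 5 (remaining 17 vCPU)
18 vCPU → host 3 (remaining 7 vCPU)
46 vCPU → host 6 (remaining 18 vCPU)
40 vCPU → host 7 (remaining 24 vCPU)
12 vCPU → host 4 (remaining 13 vCPU)
12 vCPU → host 7 (remaining 12 vCPU)
48 vCPU → host 8 (remaining 16 vCPU)
Final hosts: [13,15,18] [37,17] [39,18] [39,12] [47] [46] [40,12] [48].

8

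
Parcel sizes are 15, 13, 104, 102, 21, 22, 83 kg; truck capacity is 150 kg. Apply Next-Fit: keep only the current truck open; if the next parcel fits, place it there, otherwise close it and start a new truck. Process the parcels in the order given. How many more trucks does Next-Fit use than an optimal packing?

0

Next-Fit: [15,13,104] [102,21,22] [83] → 3 trucks.
Total size 360 kg; any packing needs at least ⌈360/150⌉ = 3 trucks.
So 3 is already optimal.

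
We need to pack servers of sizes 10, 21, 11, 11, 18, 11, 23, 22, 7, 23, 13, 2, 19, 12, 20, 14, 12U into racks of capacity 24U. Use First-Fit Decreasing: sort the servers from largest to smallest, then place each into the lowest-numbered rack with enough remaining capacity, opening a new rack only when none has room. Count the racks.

12 racks

Sorted descending: 23, 23, 22, 21, 20, 19, 18, 14, 13, 12, 12, 11, 11, 11, 10, 7, 2.
rack 1: place 23U, 1U left
rack 2: place 23U, 1U left
rack 3: place 22U, 2U left
rack 4: place 21U, 3U left
rack 5: place 20U, 4U left
rack 6: place 19U, 5U left
rack 7: place 18U, 6U left
rack 8: place 14U, 10U left
rack 9: place 13U, 11U left
rack 10: place 12U, 12U left
rack 10: place 12U, 0U left
rack 9: place 11U, 0U left
rack 11: place 11U, 13U left
rack 11: place 11U, 2U left
rack 8: place 10U, 0U left
rack 12: place 7U, 17U left
rack 3: place 2U, 0U left
Final racks: [23] [23] [22,2] [21] [20] [19] [18] [14,10] [13,11] [12,12] [11,11] [7].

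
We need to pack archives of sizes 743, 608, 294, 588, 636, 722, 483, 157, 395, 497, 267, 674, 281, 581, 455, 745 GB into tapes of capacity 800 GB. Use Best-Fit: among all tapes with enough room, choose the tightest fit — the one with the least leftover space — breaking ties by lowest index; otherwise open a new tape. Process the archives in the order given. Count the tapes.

tape 1: place 743 GB, 57 GB left
tape 2: place 608 GB, 192 GB left
tape 3: place 294 GB, 506 GB left
tape 4: place 588 GB, 212 GB left
tape 5: place 636 GB, 164 GB left
tape 6: place 722 GB, 78 GB left
tape 3: place 483 GB, 23 GB left
tape 5: place 157 GB, 7 GB left
tape 7: place 395 GB, 405 GB left
tape 8: place 497 GB, 303 GB left
tape 8: place 267 GB, 36 GB left
tape 9: place 674 GB, 126 GB left
tape 7: place 281 GB, 124 GB left
tape 10: place 581 GB, 219 GB left
tape 11: place 455 GB, 345 GB left
tape 12: place 745 GB, 55 GB left
Final tapes: [743] [608] [294,483] [588] [636,157] [722] [395,281] [497,267] [674] [581] [455] [745].

12 tapes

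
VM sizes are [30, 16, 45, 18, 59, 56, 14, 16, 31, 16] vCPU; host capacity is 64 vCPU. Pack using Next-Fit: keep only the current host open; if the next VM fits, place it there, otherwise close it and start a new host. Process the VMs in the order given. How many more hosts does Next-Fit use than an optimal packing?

1

Next-Fit: [30,16] [45,18] [59] [56] [14,16,31] [16] → 6 hosts.
Total size 301 vCPU; any packing needs at least ⌈301/64⌉ = 5 hosts.
An optimal packing achieves that bound: [59] [56] [45,18] [31,30] [16,16,16,14] → 5 hosts.
Excess: 6 − 5 = 1.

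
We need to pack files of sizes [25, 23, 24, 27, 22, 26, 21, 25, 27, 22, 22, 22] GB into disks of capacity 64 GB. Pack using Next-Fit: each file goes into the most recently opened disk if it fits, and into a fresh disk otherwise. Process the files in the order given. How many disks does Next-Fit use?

6 disks

25 GB → disk 1 (remaining 39 GB)
23 GB → disk 1 (remaining 16 GB)
24 GB → disk 2 (remaining 40 GB)
27 GB → disk 2 (remaining 13 GB)
22 GB → disk 3 (remaining 42 GB)
26 GB → disk 3 (remaining 16 GB)
21 GB → disk 4 (remaining 43 GB)
25 GB → disk 4 (remaining 18 GB)
27 GB → disk 5 (remaining 37 GB)
22 GB → disk 5 (remaining 15 GB)
22 GB → disk 6 (remaining 42 GB)
22 GB → disk 6 (remaining 20 GB)
Final disks: [25,23] [24,27] [22,26] [21,25] [27,22] [22,22].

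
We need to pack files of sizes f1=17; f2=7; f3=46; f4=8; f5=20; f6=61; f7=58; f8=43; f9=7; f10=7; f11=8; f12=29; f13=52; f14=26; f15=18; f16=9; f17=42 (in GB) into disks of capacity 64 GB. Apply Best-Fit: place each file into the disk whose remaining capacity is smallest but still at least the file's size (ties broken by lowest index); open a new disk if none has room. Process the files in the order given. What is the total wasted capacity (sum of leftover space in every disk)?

disk 1: place f1 (17 GB), 47 GB left
disk 1: place f2 (7 GB), 40 GB left
disk 2: place f3 (46 GB), 18 GB left
disk 2: place f4 (8 GB), 10 GB left
disk 1: place f5 (20 GB), 20 GB left
disk 3: place f6 (61 GB), 3 GB left
disk 4: place f7 (58 GB), 6 GB left
disk 5: place f8 (43 GB), 21 GB left
disk 2: place f9 (7 GB), 3 GB left
disk 1: place f10 (7 GB), 13 GB left
disk 1: place f11 (8 GB), 5 GB left
disk 6: place f12 (29 GB), 35 GB left
disk 7: place f13 (52 GB), 12 GB left
disk 6: place f14 (26 GB), 9 GB left
disk 5: place f15 (18 GB), 3 GB left
disk 6: place f16 (9 GB), 0 GB left
disk 8: place f17 (42 GB), 22 GB left
8 disks × 64 GB = 512 GB; used 458 GB; unused 54 GB.

54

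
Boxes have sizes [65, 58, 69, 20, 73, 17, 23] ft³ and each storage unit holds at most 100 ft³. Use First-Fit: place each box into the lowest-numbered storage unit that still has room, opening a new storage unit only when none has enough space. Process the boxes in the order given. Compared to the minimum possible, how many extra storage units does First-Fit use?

0

First-Fit: [65,20] [58,17,23] [69] [73] → 4 storage units.
Total size 325 ft³; any packing needs at least ⌈325/100⌉ = 4 storage units.
So 4 is already optimal.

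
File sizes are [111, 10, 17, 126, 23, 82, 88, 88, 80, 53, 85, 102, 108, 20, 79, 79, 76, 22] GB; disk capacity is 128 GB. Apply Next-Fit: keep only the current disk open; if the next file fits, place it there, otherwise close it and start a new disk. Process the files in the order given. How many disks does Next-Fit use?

111 GB → disk 1 (remaining 17 GB)
10 GB → disk 1 (remaining 7 GB)
17 GB → disk 2 (remaining 111 GB)
126 GB → disk 3 (remaining 2 GB)
23 GB → disk 4 (remaining 105 GB)
82 GB → disk 4 (remaining 23 GB)
88 GB → disk 5 (remaining 40 GB)
88 GB → disk 6 (remaining 40 GB)
80 GB → disk 7 (remaining 48 GB)
53 GB → disk 8 (remaining 75 GB)
85 GB → disk 9 (remaining 43 GB)
102 GB → disk 10 (remaining 26 GB)
108 GB → disk 11 (remaining 20 GB)
20 GB → disk 11 (remaining 0 GB)
79 GB → disk 12 (remaining 49 GB)
79 GB → disk 13 (remaining 49 GB)
76 GB → disk 14 (remaining 52 GB)
22 GB → disk 14 (remaining 30 GB)

14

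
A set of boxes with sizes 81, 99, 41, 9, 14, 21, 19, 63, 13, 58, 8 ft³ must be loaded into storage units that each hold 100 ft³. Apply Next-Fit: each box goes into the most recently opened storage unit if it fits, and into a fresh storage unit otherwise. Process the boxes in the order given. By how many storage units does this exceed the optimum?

Next-Fit: [81] [99] [41,9,14,21] [19,63,13] [58,8] → 5 storage units.
Total size 426 ft³; any packing needs at least ⌈426/100⌉ = 5 storage units.
So 5 is already optimal.

0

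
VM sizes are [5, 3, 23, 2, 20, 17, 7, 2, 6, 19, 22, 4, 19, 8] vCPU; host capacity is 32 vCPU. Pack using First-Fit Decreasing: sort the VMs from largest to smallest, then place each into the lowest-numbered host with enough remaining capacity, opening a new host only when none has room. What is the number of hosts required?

Sorted descending: 23, 22, 20, 19, 19, 17, 8, 7, 6, 5, 4, 3, 2, 2.
23 vCPU → host 1 (remaining 9 vCPU)
22 vCPU → host 2 (remaining 10 vCPU)
20 vCPU → host 3 (remaining 12 vCPU)
19 vCPU → host 4 (remaining 13 vCPU)
19 vCPU → host 5 (remaining 13 vCPU)
17 vCPU → host 6 (remaining 15 vCPU)
8 vCPU → host 1 (remaining 1 vCPU)
7 vCPU → host 2 (remaining 3 vCPU)
6 vCPU → host 3 (remaining 6 vCPU)
5 vCPU → host 3 (remaining 1 vCPU)
4 vCPU → host 4 (remaining 9 vCPU)
3 vCPU → host 2 (remaining 0 vCPU)
2 vCPU → host 4 (remaining 7 vCPU)
2 vCPU → host 4 (remaining 5 vCPU)
Final hosts: [23,8] [22,7,3] [20,6,5] [19,4,2,2] [19] [17].

6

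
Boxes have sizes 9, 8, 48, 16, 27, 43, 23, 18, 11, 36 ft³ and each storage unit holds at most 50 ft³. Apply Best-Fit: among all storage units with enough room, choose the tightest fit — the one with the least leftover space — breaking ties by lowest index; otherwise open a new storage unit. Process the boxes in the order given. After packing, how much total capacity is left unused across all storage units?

61

storage unit 1: place 9 ft³, 41 ft³ left
storage unit 1: place 8 ft³, 33 ft³ left
storage unit 2: place 48 ft³, 2 ft³ left
storage unit 1: place 16 ft³, 17 ft³ left
storage unit 3: place 27 ft³, 23 ft³ left
storage unit 4: place 43 ft³, 7 ft³ left
storage unit 3: place 23 ft³, 0 ft³ left
storage unit 5: place 18 ft³, 32 ft³ left
storage unit 1: place 11 ft³, 6 ft³ left
storage unit 6: place 36 ft³, 14 ft³ left
6 storage units × 50 ft³ = 300 ft³; used 239 ft³; unused 61 ft³.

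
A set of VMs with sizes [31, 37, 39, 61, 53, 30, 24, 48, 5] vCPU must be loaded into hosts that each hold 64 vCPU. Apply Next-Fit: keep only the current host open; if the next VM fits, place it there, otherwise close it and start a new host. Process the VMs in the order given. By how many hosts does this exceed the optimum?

Next-Fit: [31] [37] [39] [61] [53] [30,24] [48,5] → 7 hosts.
Total size 328 vCPU; any packing needs at least ⌈328/64⌉ = 6 hosts.
An optimal packing achieves that bound: [61] [53,5] [48] [39,24] [37] [31,30] → 6 hosts.
Excess: 7 − 6 = 1.

1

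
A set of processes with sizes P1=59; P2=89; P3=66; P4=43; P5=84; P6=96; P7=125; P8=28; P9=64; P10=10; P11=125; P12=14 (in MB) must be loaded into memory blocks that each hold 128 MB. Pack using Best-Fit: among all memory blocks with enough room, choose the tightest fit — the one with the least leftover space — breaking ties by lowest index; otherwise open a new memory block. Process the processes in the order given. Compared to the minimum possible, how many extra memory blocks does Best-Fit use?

0

Best-Fit: [59,66] [89,10,14] [43,84] [96,28] [125] [64] [125] → 7 memory blocks.
Total size 803 MB; any packing needs at least ⌈803/128⌉ = 7 memory blocks.
So 7 is already optimal.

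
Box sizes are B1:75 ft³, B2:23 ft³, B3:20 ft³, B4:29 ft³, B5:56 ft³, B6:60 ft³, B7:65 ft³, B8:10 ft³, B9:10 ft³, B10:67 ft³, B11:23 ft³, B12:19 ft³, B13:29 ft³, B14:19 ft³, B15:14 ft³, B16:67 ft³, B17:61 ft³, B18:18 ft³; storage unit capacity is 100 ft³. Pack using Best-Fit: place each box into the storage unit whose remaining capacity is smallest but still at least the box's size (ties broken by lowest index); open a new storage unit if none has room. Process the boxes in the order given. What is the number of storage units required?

Put B1 (75 ft³) in storage unit 1; 25 ft³ remain.
Put B2 (23 ft³) in storage unit 1; 2 ft³ remain.
Put B3 (20 ft³) in storage unit 2; 80 ft³ remain.
Put B4 (29 ft³) in storage unit 2; 51 ft³ remain.
Put B5 (56 ft³) in storage unit 3; 44 ft³ remain.
Put B6 (60 ft³) in storage unit 4; 40 ft³ remain.
Put B7 (65 ft³) in storage unit 5; 35 ft³ remain.
Put B8 (10 ft³) in storage unit 5; 25 ft³ remain.
Put B9 (10 ft³) in storage unit 5; 15 ft³ remain.
Put B10 (67 ft³) in storage unit 6; 33 ft³ remain.
Put B11 (23 ft³) in storage unit 6; 10 ft³ remain.
Put B12 (19 ft³) in storage unit 4; 21 ft³ remain.
Put B13 (29 ft³) in storage unit 3; 15 ft³ remain.
Put B14 (19 ft³) in storage unit 4; 2 ft³ remain.
Put B15 (14 ft³) in storage unit 3; 1 ft³ remain.
Put B16 (67 ft³) in storage unit 7; 33 ft³ remain.
Put B17 (61 ft³) in storage unit 8; 39 ft³ remain.
Put B18 (18 ft³) in storage unit 7; 15 ft³ remain.
Final storage units: [75,23] [20,29] [56,29,14] [60,19,19] [65,10,10] [67,23] [67,18] [61].

8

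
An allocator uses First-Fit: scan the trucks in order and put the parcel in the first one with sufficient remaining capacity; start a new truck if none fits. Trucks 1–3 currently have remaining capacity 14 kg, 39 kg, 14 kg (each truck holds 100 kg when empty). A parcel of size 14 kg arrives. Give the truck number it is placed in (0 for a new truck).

Trucks with room: truck 1 (14 kg), truck 2 (39 kg), truck 3 (14 kg).
The first with room is truck 1.

1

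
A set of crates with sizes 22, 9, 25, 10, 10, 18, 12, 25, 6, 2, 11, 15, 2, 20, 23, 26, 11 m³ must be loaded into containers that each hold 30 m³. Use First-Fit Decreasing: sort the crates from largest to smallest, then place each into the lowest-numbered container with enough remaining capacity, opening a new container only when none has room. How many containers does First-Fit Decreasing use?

Sorted descending: 26, 25, 25, 23, 22, 20, 18, 15, 12, 11, 11, 10, 10, 9, 6, 2, 2.
Put 26 m³ in container 1; 4 m³ remain.
Put 25 m³ in container 2; 5 m³ remain.
Put 25 m³ in container 3; 5 m³ remain.
Put 23 m³ in container 4; 7 m³ remain.
Put 22 m³ in container 5; 8 m³ remain.
Put 20 m³ in container 6; 10 m³ remain.
Put 18 m³ in container 7; 12 m³ remain.
Put 15 m³ in container 8; 15 m³ remain.
Put 12 m³ in container 7; 0 m³ remain.
Put 11 m³ in container 8; 4 m³ remain.
Put 11 m³ in container 9; 19 m³ remain.
Put 10 m³ in container 6; 0 m³ remain.
Put 10 m³ in container 9; 9 m³ remain.
Put 9 m³ in container 9; 0 m³ remain.
Put 6 m³ in container 4; 1 m³ remain.
Put 2 m³ in container 1; 2 m³ remain.
Put 2 m³ in container 1; 0 m³ remain.

9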